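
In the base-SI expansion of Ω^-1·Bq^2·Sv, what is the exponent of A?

Ω = V/A (resistance = voltage per current),
    = kg·m²·s⁻³·A⁻².
So Ω⁻¹ = kg⁻¹·m⁻²·s³·A².
Bq = 1/s = s⁻¹ (activity is decays per second).
So Bq² = s⁻².
Sv = J/kg (equivalent dose = energy per mass),
    = m²·s⁻².
Combining: Ω⁻¹·Bq²·Sv = (kg⁻¹·m⁻²·s³·A²) · s⁻² · (m²·s⁻²) = kg⁻¹·s⁻¹·A².
The exponent of A is 2.

2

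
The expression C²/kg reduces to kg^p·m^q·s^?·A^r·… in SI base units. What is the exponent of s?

C = s·A.
So C² = s²·A².
Combining: kg⁻¹·C² = kg⁻¹ · (s²·A²) = kg⁻¹·s²·A².
The exponent of s is 2.

2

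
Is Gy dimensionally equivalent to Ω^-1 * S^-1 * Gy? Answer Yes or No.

Left side:
  Gy = m²·s⁻².
Right side:
  Ω = kg·m²·s⁻³·A⁻².
  So Ω⁻¹ = kg⁻¹·m⁻²·s³·A².
  S = kg⁻¹·m⁻²·s³·A².
  So S⁻¹ = kg·m²·s⁻³·A⁻².
  Gy = m²·s⁻².
  Combining: Ω⁻¹·S⁻¹·Gy = (kg⁻¹·m⁻²·s³·A²) · (kg·m²·s⁻³·A⁻²) · (m²·s⁻²) = m²·s⁻².
Both reduce to m²·s⁻².

Yes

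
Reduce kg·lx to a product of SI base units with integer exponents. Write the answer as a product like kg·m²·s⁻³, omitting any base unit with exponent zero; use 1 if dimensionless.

lx = lm/m² (illuminance = luminous flux per area),
    = m⁻²·cd.
Combining: kg·lx = kg · (m⁻²·cd) = kg·m⁻²·cd.

kg·m⁻²·cd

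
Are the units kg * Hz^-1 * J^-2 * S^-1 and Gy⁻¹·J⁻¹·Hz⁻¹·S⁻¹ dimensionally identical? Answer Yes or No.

Yes

Left side:
  Hz = s⁻¹.
  So Hz⁻¹ = s.
  J = kg·m²·s⁻².
  So J⁻² = kg⁻²·m⁻⁴·s⁴.
  S = kg⁻¹·m⁻²·s³·A².
  So S⁻¹ = kg·m²·s⁻³·A⁻².
  Combining: kg·Hz⁻¹·J⁻²·S⁻¹ = kg · s · (kg⁻²·m⁻⁴·s⁴) · (kg·m²·s⁻³·A⁻²) = m⁻²·s²·A⁻².
Right side:
  Gy = m²·s⁻².
  So Gy⁻¹ = m⁻²·s².
  J = kg·m²·s⁻².
  So J⁻¹ = kg⁻¹·m⁻²·s².
  Hz = s⁻¹.
  So Hz⁻¹ = s.
  S = kg⁻¹·m⁻²·s³·A².
  So S⁻¹ = kg·m²·s⁻³·A⁻².
  Combining: Gy⁻¹·J⁻¹·Hz⁻¹·S⁻¹ = (m⁻²·s²) · (kg⁻¹·m⁻²·s²) · s · (kg·m²·s⁻³·A⁻²) = m⁻²·s²·A⁻².
Both reduce to m⁻²·s²·A⁻².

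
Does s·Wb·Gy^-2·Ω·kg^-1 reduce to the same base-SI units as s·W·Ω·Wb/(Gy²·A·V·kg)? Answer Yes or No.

Left side:
  Wb = V·s (flux: a volt is a weber per second),
      = kg·m²·s⁻²·A⁻¹.
  Gy = J/kg (absorbed dose = energy per mass),
      = m²·s⁻².
  So Gy⁻² = m⁻⁴·s⁴.
  Ω = V/A (resistance = voltage per current),
      = kg·m²·s⁻³·A⁻².
  Combining: s·Wb·Gy⁻²·Ω·kg⁻¹ = s · (kg·m²·s⁻²·A⁻¹) · (m⁻⁴·s⁴) · (kg·m²·s⁻³·A⁻²) · kg⁻¹ = kg·A⁻³.
Right side:
  W = J/s (power = energy per time),
      = kg·m²·s⁻³.
  Ω = V/A (resistance = voltage per current),
      = kg·m²·s⁻³·A⁻².
  Wb = V·s (flux: a volt is a weber per second),
      = kg·m²·s⁻²·A⁻¹.
  Gy = J/kg (absorbed dose = energy per mass),
      = m²·s⁻².
  So Gy⁻² = m⁻⁴·s⁴.
  V = W/A (potential = power per current),
      = kg·m²·s⁻³·A⁻¹.
  So V⁻¹ = kg⁻¹·m⁻²·s³·A.
  Combining: s·W·Ω·Wb·Gy⁻²·A⁻¹·V⁻¹·kg⁻¹ = s · (kg·m²·s⁻³) · (kg·m²·s⁻³·A⁻²) · (kg·m²·s⁻²·A⁻¹) · (m⁻⁴·s⁴) · A⁻¹ · (kg⁻¹·m⁻²·s³·A) · kg⁻¹ = kg·A⁻³.
Both reduce to kg·A⁻³.

Yes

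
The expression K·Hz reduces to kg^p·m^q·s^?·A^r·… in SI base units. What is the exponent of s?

-1

Hz = s⁻¹.
Combining: K·Hz = K · s⁻¹ = s⁻¹·K.
The exponent of s is -1.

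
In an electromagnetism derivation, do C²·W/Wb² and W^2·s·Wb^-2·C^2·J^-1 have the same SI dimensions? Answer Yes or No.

Left side:
  C = s·A.
  So C² = s²·A².
  Wb = kg·m²·s⁻²·A⁻¹.
  So Wb⁻² = kg⁻²·m⁻⁴·s⁴·A².
  W = kg·m²·s⁻³.
  Combining: C²·Wb⁻²·W = (s²·A²) · (kg⁻²·m⁻⁴·s⁴·A²) · (kg·m²·s⁻³) = kg⁻¹·m⁻²·s³·A⁴.
Right side:
  W = kg·m²·s⁻³.
  So W² = kg²·m⁴·s⁻⁶.
  Wb = kg·m²·s⁻²·A⁻¹.
  So Wb⁻² = kg⁻²·m⁻⁴·s⁴·A².
  C = s·A.
  So C² = s²·A².
  J = kg·m²·s⁻².
  So J⁻¹ = kg⁻¹·m⁻²·s².
  Combining: W²·s·Wb⁻²·C²·J⁻¹ = (kg²·m⁴·s⁻⁶) · s · (kg⁻²·m⁻⁴·s⁴·A²) · (s²·A²) · (kg⁻¹·m⁻²·s²) = kg⁻¹·m⁻²·s³·A⁴.
Both reduce to kg⁻¹·m⁻²·s³·A⁴.

Yes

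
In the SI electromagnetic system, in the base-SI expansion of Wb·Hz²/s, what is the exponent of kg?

1

Wb = kg·m²·s⁻²·A⁻¹.
Hz = s⁻¹.
So Hz² = s⁻².
Combining: s⁻¹·Wb·Hz² = s⁻¹ · (kg·m²·s⁻²·A⁻¹) · s⁻² = kg·m²·s⁻⁵·A⁻¹.
The exponent of kg is 1.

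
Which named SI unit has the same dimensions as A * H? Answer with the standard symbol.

H = Wb/A (inductance = flux per current),
    = kg·m²·s⁻²·A⁻².
Combining: A·H = A · (kg·m²·s⁻²·A⁻²) = kg·m²·s⁻²·A⁻¹.
kg·m²·s⁻²·A⁻¹ is the base-SI form of the weber.

Wb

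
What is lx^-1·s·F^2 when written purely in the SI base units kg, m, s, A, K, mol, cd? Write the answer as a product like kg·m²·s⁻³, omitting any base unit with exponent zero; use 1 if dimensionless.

kg⁻²·m⁻²·s⁹·A⁴·cd⁻¹

lx = lm/m² (illuminance = luminous flux per area),
    = m⁻²·cd.
So lx⁻¹ = m²·cd⁻¹.
F = C/V (capacitance = charge per voltage),
    = A·s/(kg·m²·s⁻³·A⁻¹) (substituting C and V),
    = kg⁻¹·m⁻²·s⁴·A².
So F² = kg⁻²·m⁻⁴·s⁸·A⁴.
Combining: lx⁻¹·s·F² = (m²·cd⁻¹) · s · (kg⁻²·m⁻⁴·s⁸·A⁴) = kg⁻²·m⁻²·s⁹·A⁴·cd⁻¹.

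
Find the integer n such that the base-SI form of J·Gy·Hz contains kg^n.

1

J = N·m (work = force × distance),
    = kg·m²·s⁻².
Gy = J/kg (absorbed dose = energy per mass),
    = m²·s⁻².
Hz = 1/s = s⁻¹ (frequency is cycles per second).
Combining: J·Gy·Hz = (kg·m²·s⁻²) · (m²·s⁻²) · s⁻¹ = kg·m⁴·s⁻⁵.
The exponent of kg is 1.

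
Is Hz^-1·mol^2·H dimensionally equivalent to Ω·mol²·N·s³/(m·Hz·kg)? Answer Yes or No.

Yes

Left side:
  Hz = s⁻¹.
  So Hz⁻¹ = s.
  H = kg·m²·s⁻²·A⁻².
  Combining: Hz⁻¹·mol²·H = s · mol² · (kg·m²·s⁻²·A⁻²) = kg·m²·s⁻¹·A⁻²·mol².
Right side:
  Ω = V/A (resistance = voltage per current),
      = kg·m²·s⁻³·A⁻².
  N = kg·m/s² = kg·m·s⁻² (force = mass × acceleration).
  Hz = 1/s = s⁻¹ (frequency is cycles per second).
  So Hz⁻¹ = s.
  Combining: Ω·mol²·N·s³·m⁻¹·Hz⁻¹·kg⁻¹ = (kg·m²·s⁻³·A⁻²) · mol² · (kg·m·s⁻²) · s³ · m⁻¹ · s · kg⁻¹ = kg·m²·s⁻¹·A⁻²·mol².
Both reduce to kg·m²·s⁻¹·A⁻²·mol².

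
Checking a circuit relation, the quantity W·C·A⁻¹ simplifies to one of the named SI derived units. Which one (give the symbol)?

J

W = J/s (power = energy per time),
    = kg·m²·s⁻³.
C = A·s = s·A (charge = current × time).
Combining: W·C·A⁻¹ = (kg·m²·s⁻³) · (s·A) · A⁻¹ = kg·m²·s⁻².
kg·m²·s⁻² is the base-SI form of the joule.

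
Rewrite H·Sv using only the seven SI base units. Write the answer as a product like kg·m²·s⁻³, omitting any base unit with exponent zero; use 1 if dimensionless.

kg·m⁴·s⁻⁴·A⁻²

H = kg·m²·s⁻²·A⁻².
Sv = m²·s⁻².
Combining: H·Sv = (kg·m²·s⁻²·A⁻²) · (m²·s⁻²) = kg·m⁴·s⁻⁴·A⁻².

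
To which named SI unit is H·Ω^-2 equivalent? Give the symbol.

F

H = Wb/A (inductance = flux per current),
    = kg·m²·s⁻²·A⁻².
Ω = V/A (resistance = voltage per current),
    = kg·m²·s⁻³·A⁻².
So Ω⁻² = kg⁻²·m⁻⁴·s⁶·A⁴.
Combining: H·Ω⁻² = (kg·m²·s⁻²·A⁻²) · (kg⁻²·m⁻⁴·s⁶·A⁴) = kg⁻¹·m⁻²·s⁴·A².
kg⁻¹·m⁻²·s⁴·A² is the base-SI form of the farad.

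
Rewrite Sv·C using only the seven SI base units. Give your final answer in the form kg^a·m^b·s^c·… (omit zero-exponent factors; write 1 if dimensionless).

m²·s⁻¹·A

Sv = J/kg (equivalent dose = energy per mass),
    = m²·s⁻².
C = A·s = s·A (charge = current × time).
Combining: Sv·C = (m²·s⁻²) · (s·A) = m²·s⁻¹·A.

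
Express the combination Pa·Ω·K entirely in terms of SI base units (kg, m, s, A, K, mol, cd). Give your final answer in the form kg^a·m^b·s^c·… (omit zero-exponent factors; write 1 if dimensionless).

kg²·m·s⁻⁵·A⁻²·K

Pa = kg·m⁻¹·s⁻².
Ω = kg·m²·s⁻³·A⁻².
Combining: Pa·Ω·K = (kg·m⁻¹·s⁻²) · (kg·m²·s⁻³·A⁻²) · K = kg²·m·s⁻⁵·A⁻²·K.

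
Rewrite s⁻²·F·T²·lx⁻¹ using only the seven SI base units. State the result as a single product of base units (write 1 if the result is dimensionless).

kg·s⁻²·cd⁻¹

F = kg⁻¹·m⁻²·s⁴·A².
T = kg·s⁻²·A⁻¹.
So T² = kg²·s⁻⁴·A⁻².
lx = m⁻²·cd.
So lx⁻¹ = m²·cd⁻¹.
Combining: s⁻²·F·T²·lx⁻¹ = s⁻² · (kg⁻¹·m⁻²·s⁴·A²) · (kg²·s⁻⁴·A⁻²) · (m²·cd⁻¹) = kg·s⁻²·cd⁻¹.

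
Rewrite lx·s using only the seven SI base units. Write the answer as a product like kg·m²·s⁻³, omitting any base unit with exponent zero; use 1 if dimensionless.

m⁻²·s·cd

lx = m⁻²·cd.
Combining: lx·s = (m⁻²·cd) · s = m⁻²·s·cd.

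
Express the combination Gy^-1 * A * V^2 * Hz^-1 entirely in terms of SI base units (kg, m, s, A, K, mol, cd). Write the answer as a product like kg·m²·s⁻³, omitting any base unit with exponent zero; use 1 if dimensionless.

Gy = J/kg (absorbed dose = energy per mass),
    = m²·s⁻².
So Gy⁻¹ = m⁻²·s².
V = W/A (potential = power per current),
    = kg·m²·s⁻³·A⁻¹.
So V² = kg²·m⁴·s⁻⁶·A⁻².
Hz = 1/s = s⁻¹ (frequency is cycles per second).
So Hz⁻¹ = s.
Combining: Gy⁻¹·A·V²·Hz⁻¹ = (m⁻²·s²) · A · (kg²·m⁴·s⁻⁶·A⁻²) · s = kg²·m²·s⁻³·A⁻¹.

kg²·m²·s⁻³·A⁻¹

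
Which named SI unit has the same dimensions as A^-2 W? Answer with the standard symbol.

Ω

W = J/s (power = energy per time),
    = kg·m²·s⁻³.
Combining: A⁻²·W = A⁻² · (kg·m²·s⁻³) = kg·m²·s⁻³·A⁻².
kg·m²·s⁻³·A⁻² is the base-SI form of the ohm.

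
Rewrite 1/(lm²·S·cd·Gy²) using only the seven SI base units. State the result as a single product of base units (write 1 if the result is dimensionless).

lm = cd·sr = cd (luminous flux; sr is dimensionless).
So lm⁻² = cd⁻².
S = 1/Ω (conductance is reciprocal resistance),
    = kg⁻¹·m⁻²·s³·A².
So S⁻¹ = kg·m²·s⁻³·A⁻².
Gy = J/kg (absorbed dose = energy per mass),
    = m²·s⁻².
So Gy⁻² = m⁻⁴·s⁴.
Combining: lm⁻²·S⁻¹·cd⁻¹·Gy⁻² = cd⁻² · (kg·m²·s⁻³·A⁻²) · cd⁻¹ · (m⁻⁴·s⁴) = kg·m⁻²·s·A⁻²·cd⁻³.

kg·m⁻²·s·A⁻²·cd⁻³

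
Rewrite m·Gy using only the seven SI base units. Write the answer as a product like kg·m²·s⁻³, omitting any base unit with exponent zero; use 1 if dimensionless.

Gy = J/kg (absorbed dose = energy per mass),
    = m²·s⁻².
Combining: m·Gy = m · (m²·s⁻²) = m³·s⁻².

m³·s⁻²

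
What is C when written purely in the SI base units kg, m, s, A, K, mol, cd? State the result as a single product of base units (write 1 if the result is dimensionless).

C = s·A.

s·A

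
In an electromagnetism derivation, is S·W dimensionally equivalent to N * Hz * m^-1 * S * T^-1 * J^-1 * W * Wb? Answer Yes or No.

Left side:
  S = kg⁻¹·m⁻²·s³·A².
  W = kg·m²·s⁻³.
  Combining: S·W = (kg⁻¹·m⁻²·s³·A²) · (kg·m²·s⁻³) = A².
Right side:
  N = kg·m/s² = kg·m·s⁻² (force = mass × acceleration).
  Hz = 1/s = s⁻¹ (frequency is cycles per second).
  S = 1/Ω (conductance is reciprocal resistance),
      = kg⁻¹·m⁻²·s³·A².
  T = Wb/m² (flux density = flux per area),
      = kg·s⁻²·A⁻¹.
  So T⁻¹ = kg⁻¹·s²·A.
  J = N·m (work = force × distance),
      = kg·m²·s⁻².
  So J⁻¹ = kg⁻¹·m⁻²·s².
  W = J/s (power = energy per time),
      = kg·m²·s⁻³.
  Wb = V·s (flux: a volt is a weber per second),
      = kg·m²·s⁻²·A⁻¹.
  Combining: N·Hz·m⁻¹·S·T⁻¹·J⁻¹·W·Wb = (kg·m·s⁻²) · s⁻¹ · m⁻¹ · (kg⁻¹·m⁻²·s³·A²) · (kg⁻¹·s²·A) · (kg⁻¹·m⁻²·s²) · (kg·m²·s⁻³) · (kg·m²·s⁻²·A⁻¹) = s⁻¹·A².
Left is A²; right is s⁻¹·A² — different.

No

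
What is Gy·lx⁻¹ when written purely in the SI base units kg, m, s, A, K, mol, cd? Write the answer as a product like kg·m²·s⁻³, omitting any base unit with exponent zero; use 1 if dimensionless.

m⁴·s⁻²·cd⁻¹

Gy = J/kg (absorbed dose = energy per mass),
    = m²·s⁻².
lx = lm/m² (illuminance = luminous flux per area),
    = m⁻²·cd.
So lx⁻¹ = m²·cd⁻¹.
Combining: Gy·lx⁻¹ = (m²·s⁻²) · (m²·cd⁻¹) = m⁴·s⁻²·cd⁻¹.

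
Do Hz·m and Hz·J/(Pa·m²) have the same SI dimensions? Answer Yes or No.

Left side:
  Hz = 1/s = s⁻¹ (frequency is cycles per second).
  Combining: Hz·m = s⁻¹ · m = m·s⁻¹.
Right side:
  Hz = s⁻¹.
  Pa = kg·m⁻¹·s⁻².
  So Pa⁻¹ = kg⁻¹·m·s².
  J = kg·m²·s⁻².
  Combining: Hz·Pa⁻¹·J·m⁻² = s⁻¹ · (kg⁻¹·m·s²) · (kg·m²·s⁻²) · m⁻² = m·s⁻¹.
Both reduce to m·s⁻¹.

Yes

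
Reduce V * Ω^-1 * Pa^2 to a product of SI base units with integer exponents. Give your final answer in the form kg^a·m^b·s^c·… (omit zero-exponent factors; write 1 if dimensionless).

V = W/A (potential = power per current),
    = kg·m²·s⁻³·A⁻¹.
Ω = V/A (resistance = voltage per current),
    = kg·m²·s⁻³·A⁻².
So Ω⁻¹ = kg⁻¹·m⁻²·s³·A².
Pa = N/m² (pressure = force per area),
    = kg·m⁻¹·s⁻².
So Pa² = kg²·m⁻²·s⁻⁴.
Combining: V·Ω⁻¹·Pa² = (kg·m²·s⁻³·A⁻¹) · (kg⁻¹·m⁻²·s³·A²) · (kg²·m⁻²·s⁻⁴) = kg²·m⁻²·s⁻⁴·A.

kg²·m⁻²·s⁻⁴·A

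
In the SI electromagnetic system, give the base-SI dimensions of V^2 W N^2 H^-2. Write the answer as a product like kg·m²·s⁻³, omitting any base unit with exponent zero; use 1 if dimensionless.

V = W/A (potential = power per current),
    = kg·m²·s⁻³·A⁻¹.
So V² = kg²·m⁴·s⁻⁶·A⁻².
W = J/s (power = energy per time),
    = kg·m²·s⁻³.
N = kg·m/s² = kg·m·s⁻² (force = mass × acceleration).
So N² = kg²·m²·s⁻⁴.
H = Wb/A (inductance = flux per current),
    = kg·m²·s⁻²·A⁻².
So H⁻² = kg⁻²·m⁻⁴·s⁴·A⁴.
Combining: V²·W·N²·H⁻² = (kg²·m⁴·s⁻⁶·A⁻²) · (kg·m²·s⁻³) · (kg²·m²·s⁻⁴) · (kg⁻²·m⁻⁴·s⁴·A⁴) = kg³·m⁴·s⁻⁹·A².

kg³·m⁴·s⁻⁹·A²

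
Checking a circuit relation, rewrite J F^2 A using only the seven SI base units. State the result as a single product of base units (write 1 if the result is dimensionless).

kg⁻¹·m⁻²·s⁶·A⁵

J = kg·m²·s⁻².
F = kg⁻¹·m⁻²·s⁴·A².
So F² = kg⁻²·m⁻⁴·s⁸·A⁴.
Combining: J·F²·A = (kg·m²·s⁻²) · (kg⁻²·m⁻⁴·s⁸·A⁴) · A = kg⁻¹·m⁻²·s⁶·A⁵.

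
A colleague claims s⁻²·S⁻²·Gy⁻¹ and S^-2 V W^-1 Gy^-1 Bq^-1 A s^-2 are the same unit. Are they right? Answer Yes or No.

No

Left side:
  S = 1/Ω (conductance is reciprocal resistance),
      = kg⁻¹·m⁻²·s³·A².
  So S⁻² = kg²·m⁴·s⁻⁶·A⁻⁴.
  Gy = J/kg (absorbed dose = energy per mass),
      = m²·s⁻².
  So Gy⁻¹ = m⁻²·s².
  Combining: s⁻²·S⁻²·Gy⁻¹ = s⁻² · (kg²·m⁴·s⁻⁶·A⁻⁴) · (m⁻²·s²) = kg²·m²·s⁻⁶·A⁻⁴.
Right side:
  S = 1/Ω (conductance is reciprocal resistance),
      = kg⁻¹·m⁻²·s³·A².
  So S⁻² = kg²·m⁴·s⁻⁶·A⁻⁴.
  V = W/A (potential = power per current),
      = kg·m²·s⁻³·A⁻¹.
  W = J/s (power = energy per time),
      = kg·m²·s⁻³.
  So W⁻¹ = kg⁻¹·m⁻²·s³.
  Gy = J/kg (absorbed dose = energy per mass),
      = m²·s⁻².
  So Gy⁻¹ = m⁻²·s².
  Bq = 1/s = s⁻¹ (activity is decays per second).
  So Bq⁻¹ = s.
  Combining: S⁻²·V·W⁻¹·Gy⁻¹·Bq⁻¹·A·s⁻² = (kg²·m⁴·s⁻⁶·A⁻⁴) · (kg·m²·s⁻³·A⁻¹) · (kg⁻¹·m⁻²·s³) · (m⁻²·s²) · s · A · s⁻² = kg²·m²·s⁻⁵·A⁻⁴.
Left is kg²·m²·s⁻⁶·A⁻⁴; right is kg²·m²·s⁻⁵·A⁻⁴ — different.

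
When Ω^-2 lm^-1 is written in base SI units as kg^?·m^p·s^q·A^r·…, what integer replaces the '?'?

-2

Ω = V/A (resistance = voltage per current),
    = kg·m²·s⁻³·A⁻².
So Ω⁻² = kg⁻²·m⁻⁴·s⁶·A⁴.
lm = cd·sr = cd (luminous flux; sr is dimensionless).
So lm⁻¹ = cd⁻¹.
Combining: Ω⁻²·lm⁻¹ = (kg⁻²·m⁻⁴·s⁶·A⁴) · cd⁻¹ = kg⁻²·m⁻⁴·s⁶·A⁴·cd⁻¹.
The exponent of kg is -2.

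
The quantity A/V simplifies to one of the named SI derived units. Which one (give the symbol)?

S

V = W/A (potential = power per current),
    = kg·m²·s⁻³·A⁻¹.
So V⁻¹ = kg⁻¹·m⁻²·s³·A.
Combining: A·V⁻¹ = A · (kg⁻¹·m⁻²·s³·A) = kg⁻¹·m⁻²·s³·A².
kg⁻¹·m⁻²·s³·A² is the base-SI form of the siemens.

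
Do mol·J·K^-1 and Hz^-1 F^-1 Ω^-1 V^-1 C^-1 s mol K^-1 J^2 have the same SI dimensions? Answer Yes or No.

No

Left side:
  J = N·m (work = force × distance),
      = kg·m²·s⁻².
  Combining: mol·J·K⁻¹ = mol · (kg·m²·s⁻²) · K⁻¹ = kg·m²·s⁻²·K⁻¹·mol.
Right side:
  Hz = 1/s = s⁻¹ (frequency is cycles per second).
  So Hz⁻¹ = s.
  F = C/V (capacitance = charge per voltage),
      = A·s/(kg·m²·s⁻³·A⁻¹) (substituting C and V),
      = kg⁻¹·m⁻²·s⁴·A².
  So F⁻¹ = kg·m²·s⁻⁴·A⁻².
  Ω = V/A (resistance = voltage per current),
      = kg·m²·s⁻³·A⁻².
  So Ω⁻¹ = kg⁻¹·m⁻²·s³·A².
  V = W/A (potential = power per current),
      = kg·m²·s⁻³·A⁻¹.
  So V⁻¹ = kg⁻¹·m⁻²·s³·A.
  C = A·s = s·A (charge = current × time).
  So C⁻¹ = s⁻¹·A⁻¹.
  J = N·m (work = force × distance),
      = kg·m²·s⁻².
  So J² = kg²·m⁴·s⁻⁴.
  Combining: Hz⁻¹·F⁻¹·Ω⁻¹·V⁻¹·C⁻¹·s·mol·K⁻¹·J² = s · (kg·m²·s⁻⁴·A⁻²) · (kg⁻¹·m⁻²·s³·A²) · (kg⁻¹·m⁻²·s³·A) · (s⁻¹·A⁻¹) · s · mol · K⁻¹ · (kg²·m⁴·s⁻⁴) = kg·m²·s⁻¹·K⁻¹·mol.
Left is kg·m²·s⁻²·K⁻¹·mol; right is kg·m²·s⁻¹·K⁻¹·mol — different.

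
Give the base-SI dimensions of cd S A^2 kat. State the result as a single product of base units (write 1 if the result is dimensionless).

kg⁻¹·m⁻²·s²·A⁴·mol·cd

S = kg⁻¹·m⁻²·s³·A².
kat = s⁻¹·mol.
Combining: cd·S·A²·kat = cd · (kg⁻¹·m⁻²·s³·A²) · A² · (s⁻¹·mol) = kg⁻¹·m⁻²·s²·A⁴·mol·cd.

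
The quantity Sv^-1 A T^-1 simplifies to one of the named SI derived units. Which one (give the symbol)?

F

Sv = m²·s⁻².
So Sv⁻¹ = m⁻²·s².
T = kg·s⁻²·A⁻¹.
So T⁻¹ = kg⁻¹·s²·A.
Combining: Sv⁻¹·A·T⁻¹ = (m⁻²·s²) · A · (kg⁻¹·s²·A) = kg⁻¹·m⁻²·s⁴·A².
kg⁻¹·m⁻²·s⁴·A² is the base-SI form of the farad.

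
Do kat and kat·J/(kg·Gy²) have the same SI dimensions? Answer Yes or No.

Left side:
  kat = s⁻¹·mol.
Right side:
  kat = mol/s = s⁻¹·mol (catalytic activity).
  Gy = J/kg (absorbed dose = energy per mass),
      = m²·s⁻².
  So Gy⁻² = m⁻⁴·s⁴.
  J = N·m (work = force × distance),
      = kg·m²·s⁻².
  Combining: kg⁻¹·kat·Gy⁻²·J = kg⁻¹ · (s⁻¹·mol) · (m⁻⁴·s⁴) · (kg·m²·s⁻²) = m⁻²·s·mol.
Left is s⁻¹·mol; right is m⁻²·s·mol — different.

No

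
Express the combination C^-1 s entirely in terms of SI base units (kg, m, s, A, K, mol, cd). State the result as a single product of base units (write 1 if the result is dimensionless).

A⁻¹

C = A·s = s·A (charge = current × time).
So C⁻¹ = s⁻¹·A⁻¹.
Combining: C⁻¹·s = (s⁻¹·A⁻¹) · s = A⁻¹.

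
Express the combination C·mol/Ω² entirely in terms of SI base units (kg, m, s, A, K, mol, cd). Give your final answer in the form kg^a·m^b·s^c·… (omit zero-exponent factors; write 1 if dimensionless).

C = A·s = s·A (charge = current × time).
Ω = V/A (resistance = voltage per current),
    = kg·m²·s⁻³·A⁻².
So Ω⁻² = kg⁻²·m⁻⁴·s⁶·A⁴.
Combining: C·mol·Ω⁻² = (s·A) · mol · (kg⁻²·m⁻⁴·s⁶·A⁴) = kg⁻²·m⁻⁴·s⁷·A⁵·mol.

kg⁻²·m⁻⁴·s⁷·A⁵·mol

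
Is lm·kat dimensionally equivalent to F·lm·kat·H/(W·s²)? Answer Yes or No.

Left side:
  lm = cd.
  kat = s⁻¹·mol.
  Combining: lm·kat = cd · (s⁻¹·mol) = s⁻¹·mol·cd.
Right side:
  F = kg⁻¹·m⁻²·s⁴·A².
  lm = cd.
  W = kg·m²·s⁻³.
  So W⁻¹ = kg⁻¹·m⁻²·s³.
  kat = s⁻¹·mol.
  H = kg·m²·s⁻²·A⁻².
  Combining: F·lm·W⁻¹·kat·H·s⁻² = (kg⁻¹·m⁻²·s⁴·A²) · cd · (kg⁻¹·m⁻²·s³) · (s⁻¹·mol) · (kg·m²·s⁻²·A⁻²) · s⁻² = kg⁻¹·m⁻²·s²·mol·cd.
Left is s⁻¹·mol·cd; right is kg⁻¹·m⁻²·s²·mol·cd — different.

No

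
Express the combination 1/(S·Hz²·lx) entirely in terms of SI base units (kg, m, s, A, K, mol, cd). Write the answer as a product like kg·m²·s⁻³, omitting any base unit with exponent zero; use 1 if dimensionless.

S = kg⁻¹·m⁻²·s³·A².
So S⁻¹ = kg·m²·s⁻³·A⁻².
Hz = s⁻¹.
So Hz⁻² = s².
lx = m⁻²·cd.
So lx⁻¹ = m²·cd⁻¹.
Combining: S⁻¹·Hz⁻²·lx⁻¹ = (kg·m²·s⁻³·A⁻²) · s² · (m²·cd⁻¹) = kg·m⁴·s⁻¹·A⁻²·cd⁻¹.

kg·m⁴·s⁻¹·A⁻²·cd⁻¹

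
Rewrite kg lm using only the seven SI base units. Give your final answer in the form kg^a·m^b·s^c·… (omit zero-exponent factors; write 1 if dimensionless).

kg·cd

lm = cd·sr = cd (luminous flux; sr is dimensionless).
Combining: kg·lm = kg · cd = kg·cd.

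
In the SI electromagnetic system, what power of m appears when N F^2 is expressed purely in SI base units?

-3

N = kg·m/s² = kg·m·s⁻² (force = mass × acceleration).
F = C/V (capacitance = charge per voltage),
    = A·s/(kg·m²·s⁻³·A⁻¹) (substituting C and V),
    = kg⁻¹·m⁻²·s⁴·A².
So F² = kg⁻²·m⁻⁴·s⁸·A⁴.
Combining: N·F² = (kg·m·s⁻²) · (kg⁻²·m⁻⁴·s⁸·A⁴) = kg⁻¹·m⁻³·s⁶·A⁴.
The exponent of m is -3.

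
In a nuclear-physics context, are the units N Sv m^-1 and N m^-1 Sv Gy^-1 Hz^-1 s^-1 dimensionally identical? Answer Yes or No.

Left side:
  N = kg·m·s⁻².
  Sv = m²·s⁻².
  Combining: N·Sv·m⁻¹ = (kg·m·s⁻²) · (m²·s⁻²) · m⁻¹ = kg·m²·s⁻⁴.
Right side:
  N = kg·m·s⁻².
  Sv = m²·s⁻².
  Gy = m²·s⁻².
  So Gy⁻¹ = m⁻²·s².
  Hz = s⁻¹.
  So Hz⁻¹ = s.
  Combining: N·m⁻¹·Sv·Gy⁻¹·Hz⁻¹·s⁻¹ = (kg·m·s⁻²) · m⁻¹ · (m²·s⁻²) · (m⁻²·s²) · s · s⁻¹ = kg·s⁻².
Left is kg·m²·s⁻⁴; right is kg·s⁻² — different.

No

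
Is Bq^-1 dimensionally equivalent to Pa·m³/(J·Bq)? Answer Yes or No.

Left side:
  Bq = s⁻¹.
  So Bq⁻¹ = s.
Right side:
  J = N·m (work = force × distance),
      = kg·m²·s⁻².
  So J⁻¹ = kg⁻¹·m⁻²·s².
  Bq = 1/s = s⁻¹ (activity is decays per second).
  So Bq⁻¹ = s.
  Pa = N/m² (pressure = force per area),
      = kg·m⁻¹·s⁻².
  Combining: J⁻¹·Bq⁻¹·Pa·m³ = (kg⁻¹·m⁻²·s²) · s · (kg·m⁻¹·s⁻²) · m³ = s.
Both reduce to s.

Yes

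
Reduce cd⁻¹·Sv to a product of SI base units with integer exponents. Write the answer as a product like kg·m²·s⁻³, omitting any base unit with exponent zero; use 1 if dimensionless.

Sv = m²·s⁻².
Combining: cd⁻¹·Sv = cd⁻¹ · (m²·s⁻²) = m²·s⁻²·cd⁻¹.

m²·s⁻²·cd⁻¹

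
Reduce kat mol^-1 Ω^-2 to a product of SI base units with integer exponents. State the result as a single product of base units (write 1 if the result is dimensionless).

kat = mol/s = s⁻¹·mol (catalytic activity).
Ω = V/A (resistance = voltage per current),
    = kg·m²·s⁻³·A⁻².
So Ω⁻² = kg⁻²·m⁻⁴·s⁶·A⁴.
Combining: kat·mol⁻¹·Ω⁻² = (s⁻¹·mol) · mol⁻¹ · (kg⁻²·m⁻⁴·s⁶·A⁴) = kg⁻²·m⁻⁴·s⁵·A⁴.

kg⁻²·m⁻⁴·s⁵·A⁴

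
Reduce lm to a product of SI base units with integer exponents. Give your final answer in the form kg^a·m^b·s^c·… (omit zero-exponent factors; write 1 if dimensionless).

lm = cd·sr = cd (luminous flux; sr is dimensionless).

cd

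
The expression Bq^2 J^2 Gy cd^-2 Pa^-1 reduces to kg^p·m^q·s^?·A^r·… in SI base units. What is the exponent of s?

Bq = 1/s = s⁻¹ (activity is decays per second).
So Bq² = s⁻².
J = N·m (work = force × distance),
    = kg·m²·s⁻².
So J² = kg²·m⁴·s⁻⁴.
Gy = J/kg (absorbed dose = energy per mass),
    = m²·s⁻².
Pa = N/m² (pressure = force per area),
    = kg·m⁻¹·s⁻².
So Pa⁻¹ = kg⁻¹·m·s².
Combining: Bq²·J²·Gy·cd⁻²·Pa⁻¹ = s⁻² · (kg²·m⁴·s⁻⁴) · (m²·s⁻²) · cd⁻² · (kg⁻¹·m·s²) = kg·m⁷·s⁻⁶·cd⁻².
The exponent of s is -6.

-6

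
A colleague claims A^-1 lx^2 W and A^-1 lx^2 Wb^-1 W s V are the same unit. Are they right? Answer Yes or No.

Left side:
  lx = lm/m² (illuminance = luminous flux per area),
      = m⁻²·cd.
  So lx² = m⁻⁴·cd².
  W = J/s (power = energy per time),
      = kg·m²·s⁻³.
  Combining: A⁻¹·lx²·W = A⁻¹ · (m⁻⁴·cd²) · (kg·m²·s⁻³) = kg·m⁻²·s⁻³·A⁻¹·cd².
Right side:
  lx = m⁻²·cd.
  So lx² = m⁻⁴·cd².
  Wb = kg·m²·s⁻²·A⁻¹.
  So Wb⁻¹ = kg⁻¹·m⁻²·s²·A.
  W = kg·m²·s⁻³.
  V = kg·m²·s⁻³·A⁻¹.
  Combining: A⁻¹·lx²·Wb⁻¹·W·s·V = A⁻¹ · (m⁻⁴·cd²) · (kg⁻¹·m⁻²·s²·A) · (kg·m²·s⁻³) · s · (kg·m²·s⁻³·A⁻¹) = kg·m⁻²·s⁻³·A⁻¹·cd².
Both reduce to kg·m⁻²·s⁻³·A⁻¹·cd².

Yes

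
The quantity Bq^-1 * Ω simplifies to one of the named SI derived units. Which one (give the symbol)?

H

Bq = 1/s = s⁻¹ (activity is decays per second).
So Bq⁻¹ = s.
Ω = V/A (resistance = voltage per current),
    = kg·m²·s⁻³·A⁻².
Combining: Bq⁻¹·Ω = s · (kg·m²·s⁻³·A⁻²) = kg·m²·s⁻²·A⁻².
kg·m²·s⁻²·A⁻² is the base-SI form of the henry.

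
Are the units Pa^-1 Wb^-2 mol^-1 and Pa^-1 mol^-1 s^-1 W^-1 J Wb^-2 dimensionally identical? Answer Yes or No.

Left side:
  Pa = kg·m⁻¹·s⁻².
  So Pa⁻¹ = kg⁻¹·m·s².
  Wb = kg·m²·s⁻²·A⁻¹.
  So Wb⁻² = kg⁻²·m⁻⁴·s⁴·A².
  Combining: Pa⁻¹·Wb⁻²·mol⁻¹ = (kg⁻¹·m·s²) · (kg⁻²·m⁻⁴·s⁴·A²) · mol⁻¹ = kg⁻³·m⁻³·s⁶·A²·mol⁻¹.
Right side:
  Pa = kg·m⁻¹·s⁻².
  So Pa⁻¹ = kg⁻¹·m·s².
  W = kg·m²·s⁻³.
  So W⁻¹ = kg⁻¹·m⁻²·s³.
  J = kg·m²·s⁻².
  Wb = kg·m²·s⁻²·A⁻¹.
  So Wb⁻² = kg⁻²·m⁻⁴·s⁴·A².
  Combining: Pa⁻¹·mol⁻¹·s⁻¹·W⁻¹·J·Wb⁻² = (kg⁻¹·m·s²) · mol⁻¹ · s⁻¹ · (kg⁻¹·m⁻²·s³) · (kg·m²·s⁻²) · (kg⁻²·m⁻⁴·s⁴·A²) = kg⁻³·m⁻³·s⁶·A²·mol⁻¹.
Both reduce to kg⁻³·m⁻³·s⁶·A²·mol⁻¹.

Yes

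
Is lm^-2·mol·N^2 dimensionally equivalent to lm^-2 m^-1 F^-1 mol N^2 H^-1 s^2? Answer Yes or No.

No

Left side:
  lm = cd·sr = cd (luminous flux; sr is dimensionless).
  So lm⁻² = cd⁻².
  N = kg·m/s² = kg·m·s⁻² (force = mass × acceleration).
  So N² = kg²·m²·s⁻⁴.
  Combining: lm⁻²·mol·N² = cd⁻² · mol · (kg²·m²·s⁻⁴) = kg²·m²·s⁻⁴·mol·cd⁻².
Right side:
  lm = cd·sr = cd (luminous flux; sr is dimensionless).
  So lm⁻² = cd⁻².
  F = C/V (capacitance = charge per voltage),
      = A·s/(kg·m²·s⁻³·A⁻¹) (substituting C and V),
      = kg⁻¹·m⁻²·s⁴·A².
  So F⁻¹ = kg·m²·s⁻⁴·A⁻².
  N = kg·m/s² = kg·m·s⁻² (force = mass × acceleration).
  So N² = kg²·m²·s⁻⁴.
  H = Wb/A (inductance = flux per current),
      = kg·m²·s⁻²·A⁻².
  So H⁻¹ = kg⁻¹·m⁻²·s²·A².
  Combining: lm⁻²·m⁻¹·F⁻¹·mol·N²·H⁻¹·s² = cd⁻² · m⁻¹ · (kg·m²·s⁻⁴·A⁻²) · mol · (kg²·m²·s⁻⁴) · (kg⁻¹·m⁻²·s²·A²) · s² = kg²·m·s⁻⁴·mol·cd⁻².
Left is kg²·m²·s⁻⁴·mol·cd⁻²; right is kg²·m·s⁻⁴·mol·cd⁻² — different.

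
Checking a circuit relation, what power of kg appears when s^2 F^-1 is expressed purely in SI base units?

1

F = kg⁻¹·m⁻²·s⁴·A².
So F⁻¹ = kg·m²·s⁻⁴·A⁻².
Combining: s²·F⁻¹ = s² · (kg·m²·s⁻⁴·A⁻²) = kg·m²·s⁻²·A⁻².
The exponent of kg is 1.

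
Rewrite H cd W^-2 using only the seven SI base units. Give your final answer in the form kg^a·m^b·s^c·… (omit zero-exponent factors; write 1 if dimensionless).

H = Wb/A (inductance = flux per current),
    = kg·m²·s⁻²·A⁻².
W = J/s (power = energy per time),
    = kg·m²·s⁻³.
So W⁻² = kg⁻²·m⁻⁴·s⁶.
Combining: H·cd·W⁻² = (kg·m²·s⁻²·A⁻²) · cd · (kg⁻²·m⁻⁴·s⁶) = kg⁻¹·m⁻²·s⁴·A⁻²·cd.

kg⁻¹·m⁻²·s⁴·A⁻²·cd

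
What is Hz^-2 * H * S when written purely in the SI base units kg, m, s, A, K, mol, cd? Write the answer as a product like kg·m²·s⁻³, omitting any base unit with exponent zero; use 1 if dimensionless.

Hz = 1/s = s⁻¹ (frequency is cycles per second).
So Hz⁻² = s².
H = Wb/A (inductance = flux per current),
    = kg·m²·s⁻²·A⁻².
S = 1/Ω (conductance is reciprocal resistance),
    = kg⁻¹·m⁻²·s³·A².
Combining: Hz⁻²·H·S = s² · (kg·m²·s⁻²·A⁻²) · (kg⁻¹·m⁻²·s³·A²) = s³.

s³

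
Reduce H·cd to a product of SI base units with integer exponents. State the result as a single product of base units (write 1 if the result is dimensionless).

kg·m²·s⁻²·A⁻²·cd

H = Wb/A (inductance = flux per current),
    = kg·m²·s⁻²·A⁻².
Combining: H·cd = (kg·m²·s⁻²·A⁻²) · cd = kg·m²·s⁻²·A⁻²·cd.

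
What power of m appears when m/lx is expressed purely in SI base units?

3

lx = lm/m² (illuminance = luminous flux per area),
    = m⁻²·cd.
So lx⁻¹ = m²·cd⁻¹.
Combining: m·lx⁻¹ = m · (m²·cd⁻¹) = m³·cd⁻¹.
The exponent of m is 3.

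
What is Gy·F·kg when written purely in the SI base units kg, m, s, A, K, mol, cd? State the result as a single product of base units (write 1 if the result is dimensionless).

Gy = J/kg (absorbed dose = energy per mass),
    = m²·s⁻².
F = C/V (capacitance = charge per voltage),
    = A·s/(kg·m²·s⁻³·A⁻¹) (substituting C and V),
    = kg⁻¹·m⁻²·s⁴·A².
Combining: Gy·F·kg = (m²·s⁻²) · (kg⁻¹·m⁻²·s⁴·A²) · kg = s²·A².

s²·A²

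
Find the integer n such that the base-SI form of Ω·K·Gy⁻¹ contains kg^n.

Ω = V/A (resistance = voltage per current),
    = kg·m²·s⁻³·A⁻².
Gy = J/kg (absorbed dose = energy per mass),
    = m²·s⁻².
So Gy⁻¹ = m⁻²·s².
Combining: Ω·K·Gy⁻¹ = (kg·m²·s⁻³·A⁻²) · K · (m⁻²·s²) = kg·s⁻¹·A⁻²·K.
The exponent of kg is 1.

1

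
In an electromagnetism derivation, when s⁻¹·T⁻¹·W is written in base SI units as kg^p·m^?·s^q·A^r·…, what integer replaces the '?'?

T = kg·s⁻²·A⁻¹.
So T⁻¹ = kg⁻¹·s²·A.
W = kg·m²·s⁻³.
Combining: s⁻¹·T⁻¹·W = s⁻¹ · (kg⁻¹·s²·A) · (kg·m²·s⁻³) = m²·s⁻²·A.
The exponent of m is 2.

2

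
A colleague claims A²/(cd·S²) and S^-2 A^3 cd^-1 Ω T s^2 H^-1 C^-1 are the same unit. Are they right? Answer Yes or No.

Left side:
  S = kg⁻¹·m⁻²·s³·A².
  So S⁻² = kg²·m⁴·s⁻⁶·A⁻⁴.
  Combining: cd⁻¹·S⁻²·A² = cd⁻¹ · (kg²·m⁴·s⁻⁶·A⁻⁴) · A² = kg²·m⁴·s⁻⁶·A⁻²·cd⁻¹.
Right side:
  S = kg⁻¹·m⁻²·s³·A².
  So S⁻² = kg²·m⁴·s⁻⁶·A⁻⁴.
  Ω = kg·m²·s⁻³·A⁻².
  T = kg·s⁻²·A⁻¹.
  H = kg·m²·s⁻²·A⁻².
  So H⁻¹ = kg⁻¹·m⁻²·s²·A².
  C = s·A.
  So C⁻¹ = s⁻¹·A⁻¹.
  Combining: S⁻²·A³·cd⁻¹·Ω·T·s²·H⁻¹·C⁻¹ = (kg²·m⁴·s⁻⁶·A⁻⁴) · A³ · cd⁻¹ · (kg·m²·s⁻³·A⁻²) · (kg·s⁻²·A⁻¹) · s² · (kg⁻¹·m⁻²·s²·A²) · (s⁻¹·A⁻¹) = kg³·m⁴·s⁻⁸·A⁻³·cd⁻¹.
Left is kg²·m⁴·s⁻⁶·A⁻²·cd⁻¹; right is kg³·m⁴·s⁻⁸·A⁻³·cd⁻¹ — different.

No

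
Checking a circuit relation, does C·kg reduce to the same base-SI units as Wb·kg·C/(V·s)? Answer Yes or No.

Left side:
  C = A·s = s·A (charge = current × time).
  Combining: C·kg = (s·A) · kg = kg·s·A.
Right side:
  V = W/A (potential = power per current),
      = kg·m²·s⁻³·A⁻¹.
  So V⁻¹ = kg⁻¹·m⁻²·s³·A.
  Wb = V·s (flux: a volt is a weber per second),
      = kg·m²·s⁻²·A⁻¹.
  C = A·s = s·A (charge = current × time).
  Combining: V⁻¹·s⁻¹·Wb·kg·C = (kg⁻¹·m⁻²·s³·A) · s⁻¹ · (kg·m²·s⁻²·A⁻¹) · kg · (s·A) = kg·s·A.
Both reduce to kg·s·A.

Yes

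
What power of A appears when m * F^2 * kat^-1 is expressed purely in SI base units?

F = kg⁻¹·m⁻²·s⁴·A².
So F² = kg⁻²·m⁻⁴·s⁸·A⁴.
kat = s⁻¹·mol.
So kat⁻¹ = s·mol⁻¹.
Combining: m·F²·kat⁻¹ = m · (kg⁻²·m⁻⁴·s⁸·A⁴) · (s·mol⁻¹) = kg⁻²·m⁻³·s⁹·A⁴·mol⁻¹.
The exponent of A is 4.

4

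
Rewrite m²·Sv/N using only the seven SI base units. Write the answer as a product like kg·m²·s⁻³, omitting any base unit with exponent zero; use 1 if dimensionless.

kg⁻¹·m³

N = kg·m/s² = kg·m·s⁻² (force = mass × acceleration).
So N⁻¹ = kg⁻¹·m⁻¹·s².
Sv = J/kg (equivalent dose = energy per mass),
    = m²·s⁻².
Combining: N⁻¹·m²·Sv = (kg⁻¹·m⁻¹·s²) · m² · (m²·s⁻²) = kg⁻¹·m³.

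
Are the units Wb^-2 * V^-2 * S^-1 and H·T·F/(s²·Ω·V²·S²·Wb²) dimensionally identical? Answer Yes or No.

Left side:
  Wb = V·s (flux: a volt is a weber per second),
      = kg·m²·s⁻²·A⁻¹.
  So Wb⁻² = kg⁻²·m⁻⁴·s⁴·A².
  V = W/A (potential = power per current),
      = kg·m²·s⁻³·A⁻¹.
  So V⁻² = kg⁻²·m⁻⁴·s⁶·A².
  S = 1/Ω (conductance is reciprocal resistance),
      = kg⁻¹·m⁻²·s³·A².
  So S⁻¹ = kg·m²·s⁻³·A⁻².
  Combining: Wb⁻²·V⁻²·S⁻¹ = (kg⁻²·m⁻⁴·s⁴·A²) · (kg⁻²·m⁻⁴·s⁶·A²) · (kg·m²·s⁻³·A⁻²) = kg⁻³·m⁻⁶·s⁷·A².
Right side:
  H = kg·m²·s⁻²·A⁻².
  T = kg·s⁻²·A⁻¹.
  Ω = kg·m²·s⁻³·A⁻².
  So Ω⁻¹ = kg⁻¹·m⁻²·s³·A².
  V = kg·m²·s⁻³·A⁻¹.
  So V⁻² = kg⁻²·m⁻⁴·s⁶·A².
  F = kg⁻¹·m⁻²·s⁴·A².
  S = kg⁻¹·m⁻²·s³·A².
  So S⁻² = kg²·m⁴·s⁻⁶·A⁻⁴.
  Wb = kg·m²·s⁻²·A⁻¹.
  So Wb⁻² = kg⁻²·m⁻⁴·s⁴·A².
  Combining: H·T·s⁻²·Ω⁻¹·V⁻²·F·S⁻²·Wb⁻² = (kg·m²·s⁻²·A⁻²) · (kg·s⁻²·A⁻¹) · s⁻² · (kg⁻¹·m⁻²·s³·A²) · (kg⁻²·m⁻⁴·s⁶·A²) · (kg⁻¹·m⁻²·s⁴·A²) · (kg²·m⁴·s⁻⁶·A⁻⁴) · (kg⁻²·m⁻⁴·s⁴·A²) = kg⁻²·m⁻⁶·s⁵·A.
Left is kg⁻³·m⁻⁶·s⁷·A²; right is kg⁻²·m⁻⁶·s⁵·A — different.

No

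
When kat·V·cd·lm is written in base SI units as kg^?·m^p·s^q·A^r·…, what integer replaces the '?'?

kat = mol/s = s⁻¹·mol (catalytic activity).
V = W/A (potential = power per current),
    = kg·m²·s⁻³·A⁻¹.
lm = cd·sr = cd (luminous flux; sr is dimensionless).
Combining: kat·V·cd·lm = (s⁻¹·mol) · (kg·m²·s⁻³·A⁻¹) · cd · cd = kg·m²·s⁻⁴·A⁻¹·mol·cd².
The exponent of kg is 1.

1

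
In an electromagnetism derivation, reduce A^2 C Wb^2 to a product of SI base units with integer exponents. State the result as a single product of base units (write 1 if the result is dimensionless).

kg²·m⁴·s⁻³·A

C = s·A.
Wb = kg·m²·s⁻²·A⁻¹.
So Wb² = kg²·m⁴·s⁻⁴·A⁻².
Combining: A²·C·Wb² = A² · (s·A) · (kg²·m⁴·s⁻⁴·A⁻²) = kg²·m⁴·s⁻³·A.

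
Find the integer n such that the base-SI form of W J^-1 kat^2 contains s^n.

-3

W = J/s (power = energy per time),
    = kg·m²·s⁻³.
J = N·m (work = force × distance),
    = kg·m²·s⁻².
So J⁻¹ = kg⁻¹·m⁻²·s².
kat = mol/s = s⁻¹·mol (catalytic activity).
So kat² = s⁻²·mol².
Combining: W·J⁻¹·kat² = (kg·m²·s⁻³) · (kg⁻¹·m⁻²·s²) · (s⁻²·mol²) = s⁻³·mol².
The exponent of s is -3.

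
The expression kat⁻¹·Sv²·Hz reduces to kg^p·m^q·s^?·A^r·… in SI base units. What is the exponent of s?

kat = mol/s = s⁻¹·mol (catalytic activity).
So kat⁻¹ = s·mol⁻¹.
Sv = J/kg (equivalent dose = energy per mass),
    = m²·s⁻².
So Sv² = m⁴·s⁻⁴.
Hz = 1/s = s⁻¹ (frequency is cycles per second).
Combining: kat⁻¹·Sv²·Hz = (s·mol⁻¹) · (m⁴·s⁻⁴) · s⁻¹ = m⁴·s⁻⁴·mol⁻¹.
The exponent of s is -4.

-4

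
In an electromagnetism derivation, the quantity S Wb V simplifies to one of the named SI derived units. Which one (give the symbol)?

J

S = kg⁻¹·m⁻²·s³·A².
Wb = kg·m²·s⁻²·A⁻¹.
V = kg·m²·s⁻³·A⁻¹.
Combining: S·Wb·V = (kg⁻¹·m⁻²·s³·A²) · (kg·m²·s⁻²·A⁻¹) · (kg·m²·s⁻³·A⁻¹) = kg·m²·s⁻².
kg·m²·s⁻² is the base-SI form of the joule.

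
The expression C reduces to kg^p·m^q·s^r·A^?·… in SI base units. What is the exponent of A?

1

C = A·s = s·A (charge = current × time).
The exponent of A is 1.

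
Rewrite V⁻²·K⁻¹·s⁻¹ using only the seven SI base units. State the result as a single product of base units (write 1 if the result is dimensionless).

V = W/A (potential = power per current),
    = kg·m²·s⁻³·A⁻¹.
So V⁻² = kg⁻²·m⁻⁴·s⁶·A².
Combining: V⁻²·K⁻¹·s⁻¹ = (kg⁻²·m⁻⁴·s⁶·A²) · K⁻¹ · s⁻¹ = kg⁻²·m⁻⁴·s⁵·A²·K⁻¹.

kg⁻²·m⁻⁴·s⁵·A²·K⁻¹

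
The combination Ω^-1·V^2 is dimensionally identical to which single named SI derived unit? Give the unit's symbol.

Ω = kg·m²·s⁻³·A⁻².
So Ω⁻¹ = kg⁻¹·m⁻²·s³·A².
V = kg·m²·s⁻³·A⁻¹.
So V² = kg²·m⁴·s⁻⁶·A⁻².
Combining: Ω⁻¹·V² = (kg⁻¹·m⁻²·s³·A²) · (kg²·m⁴·s⁻⁶·A⁻²) = kg·m²·s⁻³.
kg·m²·s⁻³ is the base-SI form of the watt.

W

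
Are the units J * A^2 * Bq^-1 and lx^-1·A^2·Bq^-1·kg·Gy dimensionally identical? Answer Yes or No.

No

Left side:
  J = kg·m²·s⁻².
  Bq = s⁻¹.
  So Bq⁻¹ = s.
  Combining: J·A²·Bq⁻¹ = (kg·m²·s⁻²) · A² · s = kg·m²·s⁻¹·A².
Right side:
  lx = m⁻²·cd.
  So lx⁻¹ = m²·cd⁻¹.
  Bq = s⁻¹.
  So Bq⁻¹ = s.
  Gy = m²·s⁻².
  Combining: lx⁻¹·A²·Bq⁻¹·kg·Gy = (m²·cd⁻¹) · A² · s · kg · (m²·s⁻²) = kg·m⁴·s⁻¹·A²·cd⁻¹.
Left is kg·m²·s⁻¹·A²; right is kg·m⁴·s⁻¹·A²·cd⁻¹ — different.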